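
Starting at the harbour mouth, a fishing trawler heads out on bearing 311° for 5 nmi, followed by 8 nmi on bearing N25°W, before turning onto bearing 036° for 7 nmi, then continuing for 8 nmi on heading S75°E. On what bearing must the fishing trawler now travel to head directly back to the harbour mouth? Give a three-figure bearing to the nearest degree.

Leg 1 (311°, 5 nmi): east 5 sin 311° = -3.77, north 5 cos 311° = 3.28
Leg 2 (N25°W, 8 nmi): east 8 sin 335° = -3.38, north 8 cos 335° = 7.25
Leg 3 (036°, 7 nmi): east 7 sin 36° = 4.11, north 7 cos 36° = 5.66
Leg 4 (S75°E, 8 nmi): east 8 sin 105° = 7.73, north 8 cos 105° = -2.07
Net displacement: 4.69 east, 14.12 north. Direction back to start is (-4.69, -14.12): bearing = atan2(-4.69, -14.12) mod 360° = 198.36° ≈ 198°.

198°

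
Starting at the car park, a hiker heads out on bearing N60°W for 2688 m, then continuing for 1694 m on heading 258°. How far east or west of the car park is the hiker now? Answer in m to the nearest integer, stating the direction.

Leg 1 (N60°W, 2688 m): east 2688 sin 300° = -2327.88, north 2688 cos 300° = 1344.00
Leg 2 (258°, 1694 m): east 1694 sin 258° = -1656.98, north 1694 cos 258° = -352.20
Net east component: -3984.86 m.

3985 m west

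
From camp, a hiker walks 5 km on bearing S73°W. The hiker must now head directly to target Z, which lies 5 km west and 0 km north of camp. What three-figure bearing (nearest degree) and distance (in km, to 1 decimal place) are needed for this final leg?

352°, 1.5 km

Leg 1 (S73°W, 5 km): east 5 sin 253° = -4.78, north 5 cos 253° = -1.46
Current position: (-4.78, -1.46). Target: (-5, 0). Remaining: Δeast = -0.22, Δnorth = 1.46.
Bearing = atan2(-0.22, 1.46) mod 360° = 351.50°; distance = √((-0.22)² + (1.46)²) = 1.478 km.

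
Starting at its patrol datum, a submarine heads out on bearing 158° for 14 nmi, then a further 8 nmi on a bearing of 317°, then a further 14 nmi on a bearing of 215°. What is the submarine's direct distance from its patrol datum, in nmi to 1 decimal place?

20.3 nmi

Leg 1 (158°, 14 nmi): east 14 sin 158° = 5.24, north 14 cos 158° = -12.98
Leg 2 (317°, 8 nmi): east 8 sin 317° = -5.46, north 8 cos 317° = 5.85
Leg 3 (215°, 14 nmi): east 14 sin 215° = -8.03, north 14 cos 215° = -11.47
Net: -8.24 east, -18.60 north. Distance = √((-8.24)² + (-18.60)²) = 20.342 nmi.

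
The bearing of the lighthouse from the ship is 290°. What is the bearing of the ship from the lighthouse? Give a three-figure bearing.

110°

Back-bearing = 290° − 180° = 110°.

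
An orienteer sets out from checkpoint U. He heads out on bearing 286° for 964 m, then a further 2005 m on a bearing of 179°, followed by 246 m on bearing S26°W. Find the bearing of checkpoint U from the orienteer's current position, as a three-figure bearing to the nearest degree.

027°

Leg 1 (286°, 964 m): east 964 sin 286° = -926.66, north 964 cos 286° = 265.71
Leg 2 (179°, 2005 m): east 2005 sin 179° = 34.99, north 2005 cos 179° = -2004.69
Leg 3 (S26°W, 246 m): east 246 sin 206° = -107.84, north 246 cos 206° = -221.10
Net displacement: -999.50 east, -1960.08 north. Direction back to start is (999.50, 1960.08): bearing = atan2(999.50, 1960.08) mod 360° = 27.02° ≈ 027°.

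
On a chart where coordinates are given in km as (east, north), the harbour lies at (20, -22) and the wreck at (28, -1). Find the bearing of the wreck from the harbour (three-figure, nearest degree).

021°

Δeast = 28 − 20 = 8.00; Δnorth = -1 − -22 = 21.00.
Bearing = atan2(Δeast, Δnorth) mod 360° = 20.85° ≈ 021°.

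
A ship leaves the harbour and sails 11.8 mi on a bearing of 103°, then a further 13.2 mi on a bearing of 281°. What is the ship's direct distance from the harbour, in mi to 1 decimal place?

1.5 mi

Leg 1 (103°, 11.8 mi): east 11.8 sin 103° = 11.50, north 11.8 cos 103° = -2.65
Leg 2 (281°, 13.2 mi): east 13.2 sin 281° = -12.96, north 13.2 cos 281° = 2.52
Net: -1.46 east, -0.14 north. Distance = √((-1.46)² + (-0.14)²) = 1.466 mi.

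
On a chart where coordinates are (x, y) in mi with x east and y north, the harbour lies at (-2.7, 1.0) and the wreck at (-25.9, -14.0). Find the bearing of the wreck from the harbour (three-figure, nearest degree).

237°

Δeast = -25.9 − -2.7 = -23.20; Δnorth = -14.0 − 1.0 = -15.00.
Bearing = atan2(Δeast, Δnorth) mod 360° = 237.12° ≈ 237°.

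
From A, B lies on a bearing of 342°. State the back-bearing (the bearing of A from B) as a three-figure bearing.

162°

Back-bearing = 342° − 180° = 162°.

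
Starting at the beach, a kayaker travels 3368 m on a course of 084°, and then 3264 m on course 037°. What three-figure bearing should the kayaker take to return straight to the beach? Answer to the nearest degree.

Leg 1 (084°, 3368 m): east 3368 sin 84° = 3349.55, north 3368 cos 84° = 352.05
Leg 2 (037°, 3264 m): east 3264 sin 37° = 1964.32, north 3264 cos 37° = 2606.75
Net displacement: 5313.87 east, 2958.80 north. Direction back to start is (-5313.87, -2958.80): bearing = atan2(-5313.87, -2958.80) mod 360° = 240.89° ≈ 241°.

241°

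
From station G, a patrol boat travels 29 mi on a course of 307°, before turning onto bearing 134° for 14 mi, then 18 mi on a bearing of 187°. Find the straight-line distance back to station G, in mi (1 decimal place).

18.3 mi

Leg 1 (307°, 29 mi): east 29 sin 307° = -23.16, north 29 cos 307° = 17.45
Leg 2 (134°, 14 mi): east 14 sin 134° = 10.07, north 14 cos 134° = -9.73
Leg 3 (187°, 18 mi): east 18 sin 187° = -2.19, north 18 cos 187° = -17.87
Net: -15.28 east, -10.14 north. Distance = √((-15.28)² + (-10.14)²) = 18.340 mi.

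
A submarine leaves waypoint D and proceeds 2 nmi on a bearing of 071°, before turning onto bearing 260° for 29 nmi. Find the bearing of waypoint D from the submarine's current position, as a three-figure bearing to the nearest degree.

Leg 1 (071°, 2 nmi): east 2 sin 71° = 1.89, north 2 cos 71° = 0.65
Leg 2 (260°, 29 nmi): east 29 sin 260° = -28.56, north 29 cos 260° = -5.04
Net displacement: -26.67 east, -4.38 north. Direction back to start is (26.67, 4.38): bearing = atan2(26.67, 4.38) mod 360° = 80.66° ≈ 081°.

081°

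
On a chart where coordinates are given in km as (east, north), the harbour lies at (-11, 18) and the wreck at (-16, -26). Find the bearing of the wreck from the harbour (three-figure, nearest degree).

186°

Δeast = -16 − -11 = -5.00; Δnorth = -26 − 18 = -44.00.
Bearing = atan2(Δeast, Δnorth) mod 360° = 186.48° ≈ 186°.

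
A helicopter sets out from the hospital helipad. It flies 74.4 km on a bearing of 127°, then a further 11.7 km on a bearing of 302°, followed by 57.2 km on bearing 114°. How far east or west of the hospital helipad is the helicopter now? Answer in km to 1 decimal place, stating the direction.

101.8 km east

Leg 1 (127°, 74.4 km): east 74.4 sin 127° = 59.42, north 74.4 cos 127° = -44.78
Leg 2 (302°, 11.7 km): east 11.7 sin 302° = -9.92, north 11.7 cos 302° = 6.20
Leg 3 (114°, 57.2 km): east 57.2 sin 114° = 52.25, north 57.2 cos 114° = -23.27
Net east component: 101.75 km.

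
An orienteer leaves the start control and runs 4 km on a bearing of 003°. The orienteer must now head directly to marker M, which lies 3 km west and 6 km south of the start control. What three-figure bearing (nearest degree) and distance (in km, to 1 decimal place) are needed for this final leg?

Leg 1 (003°, 4 km): east 4 sin 3° = 0.21, north 4 cos 3° = 3.99
Current position: (0.21, 3.99). Target: (-3, -6). Remaining: Δeast = -3.21, Δnorth = -9.99.
Bearing = atan2(-3.21, -9.99) mod 360° = 197.80°; distance = √((-3.21)² + (-9.99)²) = 10.497 km.

198°, 10.5 km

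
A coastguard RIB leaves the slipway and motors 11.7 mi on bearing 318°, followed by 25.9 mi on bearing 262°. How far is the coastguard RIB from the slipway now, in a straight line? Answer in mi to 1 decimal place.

33.9 mi

Leg 1 (318°, 11.7 mi): east 11.7 sin 318° = -7.83, north 11.7 cos 318° = 8.69
Leg 2 (262°, 25.9 mi): east 25.9 sin 262° = -25.65, north 25.9 cos 262° = -3.60
Net: -33.48 east, 5.09 north. Distance = √((-33.48)² + (5.09)²) = 33.862 mi.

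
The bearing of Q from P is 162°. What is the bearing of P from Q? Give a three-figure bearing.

Back-bearing = 162° + 180° = 342°.

342°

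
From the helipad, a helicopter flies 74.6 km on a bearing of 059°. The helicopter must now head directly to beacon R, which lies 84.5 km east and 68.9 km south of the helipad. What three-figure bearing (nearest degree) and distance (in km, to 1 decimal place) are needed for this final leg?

Leg 1 (059°, 74.6 km): east 74.6 sin 59° = 63.94, north 74.6 cos 59° = 38.42
Current position: (63.94, 38.42). Target: (84.5, -68.9). Remaining: Δeast = 20.56, Δnorth = -107.32.
Bearing = atan2(20.56, -107.32) mod 360° = 169.16°; distance = √((20.56)² + (-107.32)²) = 109.273 km.

169°, 109.3 km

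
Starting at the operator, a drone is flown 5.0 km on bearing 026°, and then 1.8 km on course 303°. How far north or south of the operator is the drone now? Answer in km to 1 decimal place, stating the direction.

Leg 1 (026°, 5.0 km): east 5.0 sin 26° = 2.19, north 5.0 cos 26° = 4.49
Leg 2 (303°, 1.8 km): east 1.8 sin 303° = -1.51, north 1.8 cos 303° = 0.98
Net north component: 5.47 km.

5.5 km north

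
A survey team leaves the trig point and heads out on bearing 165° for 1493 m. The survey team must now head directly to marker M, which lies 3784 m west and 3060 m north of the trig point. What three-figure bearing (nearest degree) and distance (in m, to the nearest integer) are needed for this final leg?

Leg 1 (165°, 1493 m): east 1493 sin 165° = 386.42, north 1493 cos 165° = -1442.13
Current position: (386.42, -1442.13). Target: (-3784, 3060). Remaining: Δeast = -4170.42, Δnorth = 4502.13.
Bearing = atan2(-4170.42, 4502.13) mod 360° = 317.19°; distance = √((-4170.42)² + (4502.13)²) = 6136.899 m.

317°, 6137 m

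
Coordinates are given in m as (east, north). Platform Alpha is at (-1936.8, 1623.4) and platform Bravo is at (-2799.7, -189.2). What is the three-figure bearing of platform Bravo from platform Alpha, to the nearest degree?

Δeast = -2799.7 − -1936.8 = -862.90; Δnorth = -189.2 − 1623.4 = -1812.60.
Bearing = atan2(Δeast, Δnorth) mod 360° = 205.46° ≈ 205°.

205°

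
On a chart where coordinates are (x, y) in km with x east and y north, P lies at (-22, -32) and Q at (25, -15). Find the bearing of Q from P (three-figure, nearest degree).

Δeast = 25 − -22 = 47.00; Δnorth = -15 − -32 = 17.00.
Bearing = atan2(Δeast, Δnorth) mod 360° = 70.11° ≈ 070°.

070°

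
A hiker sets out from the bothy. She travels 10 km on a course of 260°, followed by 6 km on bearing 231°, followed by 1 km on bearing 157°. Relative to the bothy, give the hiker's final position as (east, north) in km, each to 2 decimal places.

Leg 1 (260°, 10 km): east 10 sin 260° = -9.85, north 10 cos 260° = -1.74
Leg 2 (231°, 6 km): east 6 sin 231° = -4.66, north 6 cos 231° = -3.78
Leg 3 (157°, 1 km): east 1 sin 157° = 0.39, north 1 cos 157° = -0.92
Summing: -14.12 km east, -6.43 km north → (-14.12, -6.43).

(-14.12, -6.43)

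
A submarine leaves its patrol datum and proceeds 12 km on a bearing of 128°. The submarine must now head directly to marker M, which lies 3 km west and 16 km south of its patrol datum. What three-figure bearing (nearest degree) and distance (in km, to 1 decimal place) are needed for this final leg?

235°, 15.1 km

Leg 1 (128°, 12 km): east 12 sin 128° = 9.46, north 12 cos 128° = -7.39
Current position: (9.46, -7.39). Target: (-3, -16). Remaining: Δeast = -12.46, Δnorth = -8.61.
Bearing = atan2(-12.46, -8.61) mod 360° = 235.34°; distance = √((-12.46)² + (-8.61)²) = 15.143 km.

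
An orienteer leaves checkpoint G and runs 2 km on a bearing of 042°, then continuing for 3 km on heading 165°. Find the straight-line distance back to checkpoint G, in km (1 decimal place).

2.5 km

Leg 1 (042°, 2 km): east 2 sin 42° = 1.34, north 2 cos 42° = 1.49
Leg 2 (165°, 3 km): east 3 sin 165° = 0.78, north 3 cos 165° = -2.90
Net: 2.11 east, -1.41 north. Distance = √((2.11)² + (-1.41)²) = 2.543 km.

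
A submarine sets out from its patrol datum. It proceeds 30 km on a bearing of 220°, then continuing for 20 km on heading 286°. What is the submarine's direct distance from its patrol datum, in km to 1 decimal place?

42.3 km

Leg 1 (220°, 30 km): east 30 sin 220° = -19.28, north 30 cos 220° = -22.98
Leg 2 (286°, 20 km): east 20 sin 286° = -19.23, north 20 cos 286° = 5.51
Net: -38.51 east, -17.47 north. Distance = √((-38.51)² + (-17.47)²) = 42.286 km.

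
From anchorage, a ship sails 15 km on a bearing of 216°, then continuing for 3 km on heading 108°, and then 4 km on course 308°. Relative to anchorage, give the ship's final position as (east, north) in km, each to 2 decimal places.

(-9.12, -10.60)

Leg 1 (216°, 15 km): east 15 sin 216° = -8.82, north 15 cos 216° = -12.14
Leg 2 (108°, 3 km): east 3 sin 108° = 2.85, north 3 cos 108° = -0.93
Leg 3 (308°, 4 km): east 4 sin 308° = -3.15, north 4 cos 308° = 2.46
Summing: -9.12 km east, -10.60 km north → (-9.12, -10.60).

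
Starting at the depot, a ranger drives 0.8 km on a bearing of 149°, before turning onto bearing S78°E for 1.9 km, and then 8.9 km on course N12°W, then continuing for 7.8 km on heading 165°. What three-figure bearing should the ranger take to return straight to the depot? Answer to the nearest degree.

268°

Leg 1 (149°, 0.8 km): east 0.8 sin 149° = 0.41, north 0.8 cos 149° = -0.69
Leg 2 (S78°E, 1.9 km): east 1.9 sin 102° = 1.86, north 1.9 cos 102° = -0.40
Leg 3 (N12°W, 8.9 km): east 8.9 sin 348° = -1.85, north 8.9 cos 348° = 8.71
Leg 4 (165°, 7.8 km): east 7.8 sin 165° = 2.02, north 7.8 cos 165° = -7.53
Net displacement: 2.44 east, 0.09 north. Direction back to start is (-2.44, -0.09): bearing = atan2(-2.44, -0.09) mod 360° = 267.87° ≈ 268°.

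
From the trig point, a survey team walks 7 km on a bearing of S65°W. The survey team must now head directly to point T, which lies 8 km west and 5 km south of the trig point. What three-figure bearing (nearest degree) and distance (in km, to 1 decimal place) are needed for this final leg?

Leg 1 (S65°W, 7 km): east 7 sin 245° = -6.34, north 7 cos 245° = -2.96
Current position: (-6.34, -2.96). Target: (-8, -5). Remaining: Δeast = -1.66, Δnorth = -2.04.
Bearing = atan2(-1.66, -2.04) mod 360° = 219.04°; distance = √((-1.66)² + (-2.04)²) = 2.629 km.

219°, 2.6 km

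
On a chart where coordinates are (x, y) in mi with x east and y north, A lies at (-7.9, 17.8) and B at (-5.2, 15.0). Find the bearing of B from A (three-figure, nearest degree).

136°

Δeast = -5.2 − -7.9 = 2.70; Δnorth = 15.0 − 17.8 = -2.80.
Bearing = atan2(Δeast, Δnorth) mod 360° = 136.04° ≈ 136°.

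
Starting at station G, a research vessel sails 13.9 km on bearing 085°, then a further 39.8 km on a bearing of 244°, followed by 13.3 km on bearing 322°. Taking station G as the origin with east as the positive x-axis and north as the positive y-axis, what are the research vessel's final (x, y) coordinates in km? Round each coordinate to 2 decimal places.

(-30.11, -5.76)

Leg 1 (085°, 13.9 km): east 13.9 sin 85° = 13.85, north 13.9 cos 85° = 1.21
Leg 2 (244°, 39.8 km): east 39.8 sin 244° = -35.77, north 39.8 cos 244° = -17.45
Leg 3 (322°, 13.3 km): east 13.3 sin 322° = -8.19, north 13.3 cos 322° = 10.48
Summing: -30.11 km east, -5.76 km north → (-30.11, -5.76).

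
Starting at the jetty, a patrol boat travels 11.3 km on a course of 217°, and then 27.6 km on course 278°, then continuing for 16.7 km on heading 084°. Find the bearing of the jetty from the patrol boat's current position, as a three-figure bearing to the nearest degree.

079°

Leg 1 (217°, 11.3 km): east 11.3 sin 217° = -6.80, north 11.3 cos 217° = -9.02
Leg 2 (278°, 27.6 km): east 27.6 sin 278° = -27.33, north 27.6 cos 278° = 3.84
Leg 3 (084°, 16.7 km): east 16.7 sin 84° = 16.61, north 16.7 cos 84° = 1.75
Net displacement: -17.52 east, -3.44 north. Direction back to start is (17.52, 3.44): bearing = atan2(17.52, 3.44) mod 360° = 78.90° ≈ 079°.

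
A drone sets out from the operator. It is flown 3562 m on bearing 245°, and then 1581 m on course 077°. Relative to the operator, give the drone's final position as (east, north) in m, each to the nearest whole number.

(-1688, -1150)

Leg 1 (245°, 3562 m): east 3562 sin 245° = -3228.27, north 3562 cos 245° = -1505.37
Leg 2 (077°, 1581 m): east 1581 sin 77° = 1540.48, north 1581 cos 77° = 355.65
Summing: -1687.79 m east, -1149.72 m north → (-1688, -1150).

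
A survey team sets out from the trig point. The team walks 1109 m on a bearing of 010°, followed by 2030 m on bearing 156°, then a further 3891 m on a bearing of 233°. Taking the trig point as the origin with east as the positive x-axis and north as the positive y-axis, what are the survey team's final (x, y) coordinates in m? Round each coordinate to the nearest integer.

Leg 1 (010°, 1109 m): east 1109 sin 10° = 192.58, north 1109 cos 10° = 1092.15
Leg 2 (156°, 2030 m): east 2030 sin 156° = 825.68, north 2030 cos 156° = -1854.50
Leg 3 (233°, 3891 m): east 3891 sin 233° = -3107.49, north 3891 cos 233° = -2341.66
Summing: -2089.24 m east, -3104.01 m north → (-2089, -3104).

(-2089, -3104)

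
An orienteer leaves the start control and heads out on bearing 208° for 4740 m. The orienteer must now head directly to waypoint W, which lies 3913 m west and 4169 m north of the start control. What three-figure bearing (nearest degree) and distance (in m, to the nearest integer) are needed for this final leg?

Leg 1 (208°, 4740 m): east 4740 sin 208° = -2225.30, north 4740 cos 208° = -4185.17
Current position: (-2225.30, -4185.17). Target: (-3913, 4169). Remaining: Δeast = -1687.70, Δnorth = 8354.17.
Bearing = atan2(-1687.70, 8354.17) mod 360° = 348.58°; distance = √((-1687.70)² + (8354.17)²) = 8522.941 m.

349°, 8523 m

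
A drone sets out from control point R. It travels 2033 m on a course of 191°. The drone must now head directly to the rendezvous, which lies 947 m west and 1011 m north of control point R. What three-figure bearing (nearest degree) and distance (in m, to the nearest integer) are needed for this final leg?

349°, 3058 m

Leg 1 (191°, 2033 m): east 2033 sin 191° = -387.91, north 2033 cos 191° = -1995.65
Current position: (-387.91, -1995.65). Target: (-947, 1011). Remaining: Δeast = -559.09, Δnorth = 3006.65.
Bearing = atan2(-559.09, 3006.65) mod 360° = 349.47°; distance = √((-559.09)² + (3006.65)²) = 3058.187 m.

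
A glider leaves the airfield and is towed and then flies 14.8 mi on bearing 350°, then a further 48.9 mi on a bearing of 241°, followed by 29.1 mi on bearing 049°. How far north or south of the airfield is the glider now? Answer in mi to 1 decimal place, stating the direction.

Leg 1 (350°, 14.8 mi): east 14.8 sin 350° = -2.57, north 14.8 cos 350° = 14.58
Leg 2 (241°, 48.9 mi): east 48.9 sin 241° = -42.77, north 48.9 cos 241° = -23.71
Leg 3 (049°, 29.1 mi): east 29.1 sin 49° = 21.96, north 29.1 cos 49° = 19.09
Net north component: 9.96 mi.

10.0 mi north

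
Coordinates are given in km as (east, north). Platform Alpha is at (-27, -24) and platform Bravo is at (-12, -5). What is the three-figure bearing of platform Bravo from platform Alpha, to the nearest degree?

Δeast = -12 − -27 = 15.00; Δnorth = -5 − -24 = 19.00.
Bearing = atan2(Δeast, Δnorth) mod 360° = 38.29° ≈ 038°.

038°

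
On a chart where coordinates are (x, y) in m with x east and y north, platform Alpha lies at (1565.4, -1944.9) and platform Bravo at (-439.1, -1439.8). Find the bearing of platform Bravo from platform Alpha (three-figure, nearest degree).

Δeast = -439.1 − 1565.4 = -2004.50; Δnorth = -1439.8 − -1944.9 = 505.10.
Bearing = atan2(Δeast, Δnorth) mod 360° = 284.14° ≈ 284°.

284°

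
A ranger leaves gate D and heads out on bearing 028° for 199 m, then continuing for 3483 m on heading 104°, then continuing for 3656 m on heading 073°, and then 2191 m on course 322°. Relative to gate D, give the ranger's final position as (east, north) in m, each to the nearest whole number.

Leg 1 (028°, 199 m): east 199 sin 28° = 93.42, north 199 cos 28° = 175.71
Leg 2 (104°, 3483 m): east 3483 sin 104° = 3379.54, north 3483 cos 104° = -842.61
Leg 3 (073°, 3656 m): east 3656 sin 73° = 3496.25, north 3656 cos 73° = 1068.91
Leg 4 (322°, 2191 m): east 2191 sin 322° = -1348.91, north 2191 cos 322° = 1726.53
Summing: 5620.30 m east, 2128.54 m north → (5620, 2129).

(5620, 2129)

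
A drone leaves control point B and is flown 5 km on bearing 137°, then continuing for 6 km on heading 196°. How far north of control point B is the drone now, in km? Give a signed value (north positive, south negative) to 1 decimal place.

Leg 1 (137°, 5 km): east 5 sin 137° = 3.41, north 5 cos 137° = -3.66
Leg 2 (196°, 6 km): east 6 sin 196° = -1.65, north 6 cos 196° = -5.77
Net north component: -9.42 km.

-9.4 km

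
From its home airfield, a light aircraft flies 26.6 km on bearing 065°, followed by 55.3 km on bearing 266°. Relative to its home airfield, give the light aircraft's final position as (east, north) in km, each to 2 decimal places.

(-31.06, 7.38)

Leg 1 (065°, 26.6 km): east 26.6 sin 65° = 24.11, north 26.6 cos 65° = 11.24
Leg 2 (266°, 55.3 km): east 55.3 sin 266° = -55.17, north 55.3 cos 266° = -3.86
Summing: -31.06 km east, 7.38 km north → (-31.06, 7.38).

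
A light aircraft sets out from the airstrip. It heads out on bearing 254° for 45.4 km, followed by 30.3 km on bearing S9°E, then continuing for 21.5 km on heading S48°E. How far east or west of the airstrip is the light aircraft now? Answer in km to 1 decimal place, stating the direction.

Leg 1 (254°, 45.4 km): east 45.4 sin 254° = -43.64, north 45.4 cos 254° = -12.51
Leg 2 (S9°E, 30.3 km): east 30.3 sin 171° = 4.74, north 30.3 cos 171° = -29.93
Leg 3 (S48°E, 21.5 km): east 21.5 sin 132° = 15.98, north 21.5 cos 132° = -14.39
Net east component: -22.92 km.

22.9 km west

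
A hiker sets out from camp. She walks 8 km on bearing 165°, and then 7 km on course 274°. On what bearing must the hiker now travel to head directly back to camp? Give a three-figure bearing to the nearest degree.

034°

Leg 1 (165°, 8 km): east 8 sin 165° = 2.07, north 8 cos 165° = -7.73
Leg 2 (274°, 7 km): east 7 sin 274° = -6.98, north 7 cos 274° = 0.49
Net displacement: -4.91 east, -7.24 north. Direction back to start is (4.91, 7.24): bearing = atan2(4.91, 7.24) mod 360° = 34.16° ≈ 034°.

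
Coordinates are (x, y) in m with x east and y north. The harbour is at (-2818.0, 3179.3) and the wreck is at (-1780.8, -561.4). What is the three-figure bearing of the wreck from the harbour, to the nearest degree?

165°

Δeast = -1780.8 − -2818.0 = 1037.20; Δnorth = -561.4 − 3179.3 = -3740.70.
Bearing = atan2(Δeast, Δnorth) mod 360° = 164.50° ≈ 165°.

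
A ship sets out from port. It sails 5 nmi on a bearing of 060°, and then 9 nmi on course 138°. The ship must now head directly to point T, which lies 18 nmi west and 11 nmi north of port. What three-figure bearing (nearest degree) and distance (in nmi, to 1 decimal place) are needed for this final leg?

298°, 32.2 nmi

Leg 1 (060°, 5 nmi): east 5 sin 60° = 4.33, north 5 cos 60° = 2.50
Leg 2 (138°, 9 nmi): east 9 sin 138° = 6.02, north 9 cos 138° = -6.69
Current position: (10.35, -4.19). Target: (-18, 11). Remaining: Δeast = -28.35, Δnorth = 15.19.
Bearing = atan2(-28.35, 15.19) mod 360° = 298.18°; distance = √((-28.35)² + (15.19)²) = 32.164 nmi.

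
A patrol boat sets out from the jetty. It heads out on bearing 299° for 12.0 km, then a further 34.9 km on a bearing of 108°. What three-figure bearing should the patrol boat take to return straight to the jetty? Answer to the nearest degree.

282°

Leg 1 (299°, 12.0 km): east 12.0 sin 299° = -10.50, north 12.0 cos 299° = 5.82
Leg 2 (108°, 34.9 km): east 34.9 sin 108° = 33.19, north 34.9 cos 108° = -10.78
Net displacement: 22.70 east, -4.97 north. Direction back to start is (-22.70, 4.97): bearing = atan2(-22.70, 4.97) mod 360° = 282.34° ≈ 282°.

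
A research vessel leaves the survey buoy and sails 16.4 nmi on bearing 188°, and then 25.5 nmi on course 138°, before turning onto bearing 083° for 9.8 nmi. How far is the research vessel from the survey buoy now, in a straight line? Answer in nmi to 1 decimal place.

Leg 1 (188°, 16.4 nmi): east 16.4 sin 188° = -2.28, north 16.4 cos 188° = -16.24
Leg 2 (138°, 25.5 nmi): east 25.5 sin 138° = 17.06, north 25.5 cos 138° = -18.95
Leg 3 (083°, 9.8 nmi): east 9.8 sin 83° = 9.73, north 9.8 cos 83° = 1.19
Net: 24.51 east, -34.00 north. Distance = √((24.51)² + (-34.00)²) = 41.909 nmi.

41.9 nmi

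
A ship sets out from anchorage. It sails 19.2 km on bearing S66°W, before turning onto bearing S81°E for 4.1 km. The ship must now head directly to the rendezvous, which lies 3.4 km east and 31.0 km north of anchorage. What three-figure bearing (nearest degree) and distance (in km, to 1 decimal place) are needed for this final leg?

Leg 1 (S66°W, 19.2 km): east 19.2 sin 246° = -17.54, north 19.2 cos 246° = -7.81
Leg 2 (S81°E, 4.1 km): east 4.1 sin 99° = 4.05, north 4.1 cos 99° = -0.64
Current position: (-13.49, -8.45). Target: (3.4, 31.0). Remaining: Δeast = 16.89, Δnorth = 39.45.
Bearing = atan2(16.89, 39.45) mod 360° = 23.18°; distance = √((16.89)² + (39.45)²) = 42.914 km.

023°, 42.9 km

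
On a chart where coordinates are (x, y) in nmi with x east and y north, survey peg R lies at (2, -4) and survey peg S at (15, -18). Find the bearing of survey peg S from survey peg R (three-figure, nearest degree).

137°

Δeast = 15 − 2 = 13.00; Δnorth = -18 − -4 = -14.00.
Bearing = atan2(Δeast, Δnorth) mod 360° = 137.12° ≈ 137°.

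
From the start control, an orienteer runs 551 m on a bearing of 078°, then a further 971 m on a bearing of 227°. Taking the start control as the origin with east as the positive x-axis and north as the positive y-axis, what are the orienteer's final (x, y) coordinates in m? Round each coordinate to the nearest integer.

(-171, -548)

Leg 1 (078°, 551 m): east 551 sin 78° = 538.96, north 551 cos 78° = 114.56
Leg 2 (227°, 971 m): east 971 sin 227° = -710.14, north 971 cos 227° = -662.22
Summing: -171.19 m east, -547.66 m north → (-171, -548).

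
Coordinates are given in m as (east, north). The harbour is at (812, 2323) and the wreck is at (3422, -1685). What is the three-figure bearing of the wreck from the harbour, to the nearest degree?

Δeast = 3422 − 812 = 2610.00; Δnorth = -1685 − 2323 = -4008.00.
Bearing = atan2(Δeast, Δnorth) mod 360° = 146.93° ≈ 147°.

147°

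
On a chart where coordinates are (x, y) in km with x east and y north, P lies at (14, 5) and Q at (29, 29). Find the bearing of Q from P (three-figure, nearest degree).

032°

Δeast = 29 − 14 = 15.00; Δnorth = 29 − 5 = 24.00.
Bearing = atan2(Δeast, Δnorth) mod 360° = 32.01° ≈ 032°.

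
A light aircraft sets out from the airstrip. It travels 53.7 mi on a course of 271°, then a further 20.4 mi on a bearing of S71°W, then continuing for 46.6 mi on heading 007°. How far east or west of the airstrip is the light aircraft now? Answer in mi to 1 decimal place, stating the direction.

Leg 1 (271°, 53.7 mi): east 53.7 sin 271° = -53.69, north 53.7 cos 271° = 0.94
Leg 2 (S71°W, 20.4 mi): east 20.4 sin 251° = -19.29, north 20.4 cos 251° = -6.64
Leg 3 (007°, 46.6 mi): east 46.6 sin 7° = 5.68, north 46.6 cos 7° = 46.25
Net east component: -67.30 mi.

67.3 mi west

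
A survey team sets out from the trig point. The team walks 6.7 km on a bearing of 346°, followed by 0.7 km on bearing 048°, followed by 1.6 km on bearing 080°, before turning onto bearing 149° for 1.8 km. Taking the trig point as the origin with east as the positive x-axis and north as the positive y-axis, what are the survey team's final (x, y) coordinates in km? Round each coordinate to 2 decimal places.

(1.40, 5.70)

Leg 1 (346°, 6.7 km): east 6.7 sin 346° = -1.62, north 6.7 cos 346° = 6.50
Leg 2 (048°, 0.7 km): east 0.7 sin 48° = 0.52, north 0.7 cos 48° = 0.47
Leg 3 (080°, 1.6 km): east 1.6 sin 80° = 1.58, north 1.6 cos 80° = 0.28
Leg 4 (149°, 1.8 km): east 1.8 sin 149° = 0.93, north 1.8 cos 149° = -1.54
Summing: 1.40 km east, 5.70 km north → (1.40, 5.70).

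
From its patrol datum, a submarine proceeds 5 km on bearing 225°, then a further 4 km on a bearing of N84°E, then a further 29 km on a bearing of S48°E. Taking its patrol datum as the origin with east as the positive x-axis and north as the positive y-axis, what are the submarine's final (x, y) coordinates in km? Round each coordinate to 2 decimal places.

(21.99, -22.52)

Leg 1 (225°, 5 km): east 5 sin 225° = -3.54, north 5 cos 225° = -3.54
Leg 2 (N84°E, 4 km): east 4 sin 84° = 3.98, north 4 cos 84° = 0.42
Leg 3 (S48°E, 29 km): east 29 sin 132° = 21.55, north 29 cos 132° = -19.40
Summing: 21.99 km east, -22.52 km north → (21.99, -22.52).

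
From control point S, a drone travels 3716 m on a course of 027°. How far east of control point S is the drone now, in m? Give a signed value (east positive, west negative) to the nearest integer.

Leg 1 (027°, 3716 m): east 3716 sin 27° = 1687.03, north 3716 cos 27° = 3310.98
Net east component: 1687.03 m.

1687 m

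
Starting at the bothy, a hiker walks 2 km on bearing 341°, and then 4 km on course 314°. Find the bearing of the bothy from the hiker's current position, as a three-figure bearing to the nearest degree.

143°

Leg 1 (341°, 2 km): east 2 sin 341° = -0.65, north 2 cos 341° = 1.89
Leg 2 (314°, 4 km): east 4 sin 314° = -2.88, north 4 cos 314° = 2.78
Net displacement: -3.53 east, 4.67 north. Direction back to start is (3.53, -4.67): bearing = atan2(3.53, -4.67) mod 360° = 142.92° ≈ 143°.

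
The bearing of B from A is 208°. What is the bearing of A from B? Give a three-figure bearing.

028°

Back-bearing = 208° − 180° = 028°.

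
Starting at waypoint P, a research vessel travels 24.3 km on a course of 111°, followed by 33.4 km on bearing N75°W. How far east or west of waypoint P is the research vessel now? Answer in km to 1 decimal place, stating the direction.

Leg 1 (111°, 24.3 km): east 24.3 sin 111° = 22.69, north 24.3 cos 111° = -8.71
Leg 2 (N75°W, 33.4 km): east 33.4 sin 285° = -32.26, north 33.4 cos 285° = 8.64
Net east component: -9.58 km.

9.6 km west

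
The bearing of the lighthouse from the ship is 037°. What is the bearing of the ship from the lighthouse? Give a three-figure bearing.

217°

Back-bearing = 037° + 180° = 217°.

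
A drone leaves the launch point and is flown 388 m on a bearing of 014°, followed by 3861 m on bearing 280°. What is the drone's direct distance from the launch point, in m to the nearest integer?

Leg 1 (014°, 388 m): east 388 sin 14° = 93.87, north 388 cos 14° = 376.47
Leg 2 (280°, 3861 m): east 3861 sin 280° = -3802.34, north 3861 cos 280° = 670.46
Net: -3708.48 east, 1046.93 north. Distance = √((-3708.48)² + (1046.93)²) = 3853.423 m.

3853 m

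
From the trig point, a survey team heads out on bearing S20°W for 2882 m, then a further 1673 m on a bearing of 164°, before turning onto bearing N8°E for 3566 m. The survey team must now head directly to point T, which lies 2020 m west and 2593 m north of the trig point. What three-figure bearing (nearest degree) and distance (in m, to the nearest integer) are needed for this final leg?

329°, 3922 m

Leg 1 (S20°W, 2882 m): east 2882 sin 200° = -985.70, north 2882 cos 200° = -2708.19
Leg 2 (164°, 1673 m): east 1673 sin 164° = 461.14, north 1673 cos 164° = -1608.19
Leg 3 (N8°E, 3566 m): east 3566 sin 8° = 496.29, north 3566 cos 8° = 3531.30
Current position: (-28.27, -785.09). Target: (-2020, 2593). Remaining: Δeast = -1991.73, Δnorth = 3378.09.
Bearing = atan2(-1991.73, 3378.09) mod 360° = 329.48°; distance = √((-1991.73)² + (3378.09)²) = 3921.540 m.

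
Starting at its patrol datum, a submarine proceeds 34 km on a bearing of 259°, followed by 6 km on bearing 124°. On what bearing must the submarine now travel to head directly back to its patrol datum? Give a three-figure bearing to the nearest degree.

Leg 1 (259°, 34 km): east 34 sin 259° = -33.38, north 34 cos 259° = -6.49
Leg 2 (124°, 6 km): east 6 sin 124° = 4.97, north 6 cos 124° = -3.36
Net displacement: -28.40 east, -9.84 north. Direction back to start is (28.40, 9.84): bearing = atan2(28.40, 9.84) mod 360° = 70.89° ≈ 071°.

071°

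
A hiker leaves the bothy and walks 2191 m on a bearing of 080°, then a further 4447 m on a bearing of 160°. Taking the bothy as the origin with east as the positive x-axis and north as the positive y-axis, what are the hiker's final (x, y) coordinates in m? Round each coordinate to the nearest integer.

Leg 1 (080°, 2191 m): east 2191 sin 80° = 2157.71, north 2191 cos 80° = 380.46
Leg 2 (160°, 4447 m): east 4447 sin 160° = 1520.96, north 4447 cos 160° = -4178.81
Summing: 3678.68 m east, -3798.35 m north → (3679, -3798).

(3679, -3798)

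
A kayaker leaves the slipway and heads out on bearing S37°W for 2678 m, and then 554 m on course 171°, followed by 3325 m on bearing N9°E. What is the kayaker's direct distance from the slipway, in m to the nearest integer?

1169 m

Leg 1 (S37°W, 2678 m): east 2678 sin 217° = -1611.66, north 2678 cos 217° = -2138.75
Leg 2 (171°, 554 m): east 554 sin 171° = 86.66, north 554 cos 171° = -547.18
Leg 3 (N9°E, 3325 m): east 3325 sin 9° = 520.14, north 3325 cos 9° = 3284.06
Net: -1004.85 east, 598.14 north. Distance = √((-1004.85)² + (598.14)²) = 1169.400 m.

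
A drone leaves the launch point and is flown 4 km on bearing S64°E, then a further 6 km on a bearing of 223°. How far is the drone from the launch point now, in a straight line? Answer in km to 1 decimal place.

Leg 1 (S64°E, 4 km): east 4 sin 116° = 3.60, north 4 cos 116° = -1.75
Leg 2 (223°, 6 km): east 6 sin 223° = -4.09, north 6 cos 223° = -4.39
Net: -0.50 east, -6.14 north. Distance = √((-0.50)² + (-6.14)²) = 6.162 km.

6.2 km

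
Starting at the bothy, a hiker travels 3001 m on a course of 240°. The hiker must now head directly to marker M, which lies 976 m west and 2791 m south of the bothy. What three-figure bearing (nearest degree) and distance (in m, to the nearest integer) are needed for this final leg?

128°, 2073 m

Leg 1 (240°, 3001 m): east 3001 sin 240° = -2598.94, north 3001 cos 240° = -1500.50
Current position: (-2598.94, -1500.50). Target: (-976, -2791). Remaining: Δeast = 1622.94, Δnorth = -1290.50.
Bearing = atan2(1622.94, -1290.50) mod 360° = 128.49°; distance = √((1622.94)² + (-1290.50)²) = 2073.483 m.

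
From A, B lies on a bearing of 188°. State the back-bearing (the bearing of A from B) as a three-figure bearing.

Back-bearing = 188° − 180° = 008°.

008°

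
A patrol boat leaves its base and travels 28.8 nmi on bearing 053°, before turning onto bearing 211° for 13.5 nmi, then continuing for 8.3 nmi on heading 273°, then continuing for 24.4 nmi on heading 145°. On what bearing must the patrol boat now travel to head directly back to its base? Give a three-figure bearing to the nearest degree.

Leg 1 (053°, 28.8 nmi): east 28.8 sin 53° = 23.00, north 28.8 cos 53° = 17.33
Leg 2 (211°, 13.5 nmi): east 13.5 sin 211° = -6.95, north 13.5 cos 211° = -11.57
Leg 3 (273°, 8.3 nmi): east 8.3 sin 273° = -8.29, north 8.3 cos 273° = 0.43
Leg 4 (145°, 24.4 nmi): east 24.4 sin 145° = 14.00, north 24.4 cos 145° = -19.99
Net displacement: 21.75 east, -13.79 north. Direction back to start is (-21.75, 13.79): bearing = atan2(-21.75, 13.79) mod 360° = 302.38° ≈ 302°.

302°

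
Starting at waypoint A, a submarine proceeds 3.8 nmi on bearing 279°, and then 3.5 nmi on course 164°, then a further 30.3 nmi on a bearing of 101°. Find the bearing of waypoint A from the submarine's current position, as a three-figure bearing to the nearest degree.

288°

Leg 1 (279°, 3.8 nmi): east 3.8 sin 279° = -3.75, north 3.8 cos 279° = 0.59
Leg 2 (164°, 3.5 nmi): east 3.5 sin 164° = 0.96, north 3.5 cos 164° = -3.36
Leg 3 (101°, 30.3 nmi): east 30.3 sin 101° = 29.74, north 30.3 cos 101° = -5.78
Net displacement: 26.95 east, -8.55 north. Direction back to start is (-26.95, 8.55): bearing = atan2(-26.95, 8.55) mod 360° = 287.60° ≈ 288°.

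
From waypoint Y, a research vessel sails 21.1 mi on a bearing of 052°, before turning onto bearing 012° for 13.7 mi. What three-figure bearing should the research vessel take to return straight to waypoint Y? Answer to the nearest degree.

216°

Leg 1 (052°, 21.1 mi): east 21.1 sin 52° = 16.63, north 21.1 cos 52° = 12.99
Leg 2 (012°, 13.7 mi): east 13.7 sin 12° = 2.85, north 13.7 cos 12° = 13.40
Net displacement: 19.48 east, 26.39 north. Direction back to start is (-19.48, -26.39): bearing = atan2(-19.48, -26.39) mod 360° = 216.43° ≈ 216°.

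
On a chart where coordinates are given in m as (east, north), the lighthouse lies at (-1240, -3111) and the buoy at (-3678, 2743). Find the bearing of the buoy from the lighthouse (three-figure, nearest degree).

Δeast = -3678 − -1240 = -2438.00; Δnorth = 2743 − -3111 = 5854.00.
Bearing = atan2(Δeast, Δnorth) mod 360° = 337.39° ≈ 337°.

337°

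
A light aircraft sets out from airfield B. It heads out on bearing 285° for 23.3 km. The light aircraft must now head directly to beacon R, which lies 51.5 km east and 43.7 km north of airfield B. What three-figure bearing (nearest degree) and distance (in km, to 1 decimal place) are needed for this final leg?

Leg 1 (285°, 23.3 km): east 23.3 sin 285° = -22.51, north 23.3 cos 285° = 6.03
Current position: (-22.51, 6.03). Target: (51.5, 43.7). Remaining: Δeast = 74.01, Δnorth = 37.67.
Bearing = atan2(74.01, 37.67) mod 360° = 63.02°; distance = √((74.01)² + (37.67)²) = 83.042 km.

063°, 83.0 km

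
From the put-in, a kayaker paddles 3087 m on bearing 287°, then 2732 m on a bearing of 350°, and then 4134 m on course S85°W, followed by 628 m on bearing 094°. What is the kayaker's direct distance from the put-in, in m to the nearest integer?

Leg 1 (287°, 3087 m): east 3087 sin 287° = -2952.11, north 3087 cos 287° = 902.55
Leg 2 (350°, 2732 m): east 2732 sin 350° = -474.41, north 2732 cos 350° = 2690.49
Leg 3 (S85°W, 4134 m): east 4134 sin 265° = -4118.27, north 4134 cos 265° = -360.30
Leg 4 (094°, 628 m): east 628 sin 94° = 626.47, north 628 cos 94° = -43.81
Net: -6918.32 east, 3188.94 north. Distance = √((-6918.32)² + (3188.94)²) = 7617.903 m.

7618 m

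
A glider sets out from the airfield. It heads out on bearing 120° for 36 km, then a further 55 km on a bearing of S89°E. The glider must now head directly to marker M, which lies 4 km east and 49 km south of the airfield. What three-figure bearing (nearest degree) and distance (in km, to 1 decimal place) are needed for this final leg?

Leg 1 (120°, 36 km): east 36 sin 120° = 31.18, north 36 cos 120° = -18.00
Leg 2 (S89°E, 55 km): east 55 sin 91° = 54.99, north 55 cos 91° = -0.96
Current position: (86.17, -18.96). Target: (4, -49). Remaining: Δeast = -82.17, Δnorth = -30.04.
Bearing = atan2(-82.17, -30.04) mod 360° = 249.92°; distance = √((-82.17)² + (-30.04)²) = 87.488 km.

250°, 87.5 km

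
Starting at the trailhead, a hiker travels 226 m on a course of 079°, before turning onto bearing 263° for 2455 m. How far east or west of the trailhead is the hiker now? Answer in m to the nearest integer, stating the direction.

2215 m west

Leg 1 (079°, 226 m): east 226 sin 79° = 221.85, north 226 cos 79° = 43.12
Leg 2 (263°, 2455 m): east 2455 sin 263° = -2436.70, north 2455 cos 263° = -299.19
Net east component: -2214.85 m.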